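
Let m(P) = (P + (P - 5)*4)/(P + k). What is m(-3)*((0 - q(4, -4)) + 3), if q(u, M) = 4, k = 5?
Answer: 35/2 ≈ 17.500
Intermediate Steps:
m(P) = (-20 + 5*P)/(5 + P) (m(P) = (P + (P - 5)*4)/(P + 5) = (P + (-5 + P)*4)/(5 + P) = (P + (-20 + 4*P))/(5 + P) = (-20 + 5*P)/(5 + P))
m(-3)*((0 - q(4, -4)) + 3) = (5*(-4 - 3)/(5 - 3))*((0 - 1*4) + 3) = (5*(-7)/2)*((0 - 4) + 3) = (5*(½)*(-7))*(-4 + 3) = -35/2*(-1) = 35/2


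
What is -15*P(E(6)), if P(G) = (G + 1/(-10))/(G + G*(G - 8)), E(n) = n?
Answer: 59/4 ≈ 14.750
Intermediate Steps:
P(G) = (-⅒ + G)/(G + G*(-8 + G)) (P(G) = (G - ⅒)/(G + G*(-8 + G)) = (-⅒ + G)/(G + G*(-8 + G)))
-15*P(E(6)) = -15*(-⅒ + 6)/(6*(-7 + 6)) = -5*59/(2*(-1)*10) = -5*(-1)*59/(2*10) = -15*(-59/60) = 59/4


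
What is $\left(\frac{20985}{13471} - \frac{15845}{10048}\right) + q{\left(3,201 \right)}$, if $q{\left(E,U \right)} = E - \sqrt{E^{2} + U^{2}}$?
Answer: $\frac{403479109}{135356608} - 3 \sqrt{4490} \approx -198.04$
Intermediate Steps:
$\left(\frac{20985}{13471} - \frac{15845}{10048}\right) + q{\left(3,201 \right)} = \left(\frac{20985}{13471} - \frac{15845}{10048}\right) + \left(3 - \sqrt{3^{2} + 201^{2}}\right) = \left(20985 \cdot \frac{1}{13471} - \frac{15845}{10048}\right) + \left(3 - \sqrt{9 + 40401}\right) = \left(\frac{20985}{13471} - \frac{15845}{10048}\right) + \left(3 - \sqrt{40410}\right) = - \frac{2590715}{135356608} + \left(3 - 3 \sqrt{4490}\right) = \frac{403479109}{135356608} - 3 \sqrt{4490}$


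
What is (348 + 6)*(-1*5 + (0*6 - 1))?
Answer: -2124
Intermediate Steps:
(348 + 6)*(-1*5 + (0*6 - 1)) = 354*(-5 + (0 - 1)) = 354*(-5 - 1) = 354*(-6) = -2124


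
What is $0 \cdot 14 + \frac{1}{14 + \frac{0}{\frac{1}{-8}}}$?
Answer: $\frac{1}{14} \approx 0.071429$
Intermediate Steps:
$0 \cdot 14 + \frac{1}{14 + \frac{0}{\frac{1}{-8}}} = 0 + \frac{1}{14 + \frac{0}{- \frac{1}{8}}} = 0 + \frac{1}{14 + 0 \left(-8\right)} = 0 + \frac{1}{14 + 0} = 0 + \frac{1}{14} = \frac{1}{14}$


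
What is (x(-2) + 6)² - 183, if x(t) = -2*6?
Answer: -147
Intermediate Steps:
x(t) = -12
(x(-2) + 6)² - 183 = (-12 + 6)² - 183 = (-6)² - 183 = 36 - 183 = -147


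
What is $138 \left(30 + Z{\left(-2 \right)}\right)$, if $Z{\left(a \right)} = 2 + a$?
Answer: $4140$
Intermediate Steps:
$138 \left(30 + Z{\left(-2 \right)}\right) = 138 \left(30 + \left(2 - 2\right)\right) = 138 \left(30 + 0\right) = 138 \cdot 30 = 4140$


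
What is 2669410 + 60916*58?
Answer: 6202538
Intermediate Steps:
2669410 + 60916*58 = 2669410 + 3533128 = 6202538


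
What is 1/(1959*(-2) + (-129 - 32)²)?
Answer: 1/22003 ≈ 4.5448e-5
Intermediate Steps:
1/(1959*(-2) + (-129 - 32)²) = 1/(-3918 + (-161)²) = 1/(-3918 + 25921) = 1/22003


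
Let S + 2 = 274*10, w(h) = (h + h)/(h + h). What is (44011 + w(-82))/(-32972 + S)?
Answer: -22006/15117 ≈ -1.4557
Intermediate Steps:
w(h) = 1 (w(h) = (2*h)/((2*h)) = (2*h)*(1/(2*h)) = 1)
S = 2738 (S = -2 + 274*10 = -2 + 2740 = 2738)
(44011 + w(-82))/(-32972 + S) = (44011 + 1)/(-32972 + 2738) = 44012/(-30234) = 44012*(-1/30234) = -22006/15117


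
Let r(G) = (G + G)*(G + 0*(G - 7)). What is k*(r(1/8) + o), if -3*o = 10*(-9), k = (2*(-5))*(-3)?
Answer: 14415/16 ≈ 900.94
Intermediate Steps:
r(G) = 2*G² (r(G) = (2*G)*(G + 0*(-7 + G)) = (2*G)*(G + 0) = (2*G)*G = 2*G²)
k = 30 (k = -10*(-3) = 30)
o = 30 (o = -10*(-9)/3 = -⅓*(-90) = 30)
k*(r(1/8) + o) = 30*(2*(1/8)² + 30) = 30*(2*(⅛)² + 30) = 30*(2*(1/64) + 30) = 30*(1/32 + 30) = 30*(961/32) = 14415/16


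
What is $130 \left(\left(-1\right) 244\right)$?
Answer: $-31720$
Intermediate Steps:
$130 \left(\left(-1\right) 244\right) = 130 \left(-244\right) = -31720$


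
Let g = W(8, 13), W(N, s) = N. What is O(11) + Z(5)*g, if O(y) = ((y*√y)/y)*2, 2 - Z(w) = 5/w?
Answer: 8 + 2*√11 ≈ 14.633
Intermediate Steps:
Z(w) = 2 - 5/w
O(y) = 2*√y (O(y) = (y^(3/2)/y)*2 = √y*2 = 2*√y)
g = 8
O(11) + Z(5)*g = 2*√11 + (2 - 5/5)*8 = 2*√11 + (2 - 5*⅕)*8 = 2*√11 + (2 - 1)*8 = 2*√11 + 1*8 = 2*√11 + 8 = 8 + 2*√11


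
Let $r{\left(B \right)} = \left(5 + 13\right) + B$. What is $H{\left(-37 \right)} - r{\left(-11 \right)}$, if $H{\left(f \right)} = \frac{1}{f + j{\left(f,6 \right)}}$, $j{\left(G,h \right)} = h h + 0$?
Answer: $-8$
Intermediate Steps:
$r{\left(B \right)} = 18 + B$
$j{\left(G,h \right)} = h^{2}$ ($j{\left(G,h \right)} = h^{2} + 0 = h^{2}$)
$H{\left(f \right)} = \frac{1}{36 + f}$ ($H{\left(f \right)} = \frac{1}{f + 6^{2}} = \frac{1}{f + 36} = \frac{1}{36 + f}$)
$H{\left(-37 \right)} - r{\left(-11 \right)} = \frac{1}{36 - 37} - \left(18 - 11\right) = \frac{1}{-1} - 7 = -1 - 7 = -8$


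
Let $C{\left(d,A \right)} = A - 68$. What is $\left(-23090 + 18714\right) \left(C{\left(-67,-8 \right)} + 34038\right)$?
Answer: $-148617712$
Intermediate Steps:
$C{\left(d,A \right)} = -68 + A$ ($C{\left(d,A \right)} = A - 68 = -68 + A$)
$\left(-23090 + 18714\right) \left(C{\left(-67,-8 \right)} + 34038\right) = \left(-23090 + 18714\right) \left(\left(-68 - 8\right) + 34038\right) = - 4376 \left(-76 + 34038\right) = \left(-4376\right) 33962 = -148617712$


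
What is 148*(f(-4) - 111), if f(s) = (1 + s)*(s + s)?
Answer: -12876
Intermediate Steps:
f(s) = 2*s*(1 + s) (f(s) = (1 + s)*(2*s) = 2*s*(1 + s))
148*(f(-4) - 111) = 148*(2*(-4)*(1 - 4) - 111) = 148*(2*(-4)*(-3) - 111) = 148*(24 - 111) = 148*(-87) = -12876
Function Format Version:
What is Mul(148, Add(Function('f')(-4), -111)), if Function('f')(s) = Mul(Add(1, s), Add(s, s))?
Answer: -12876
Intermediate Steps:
Function('f')(s) = Mul(2, s, Add(1, s)) (Function('f')(s) = Mul(Add(1, s), Mul(2, s)) = Mul(2, s, Add(1, s)))
Mul(148, Add(Function('f')(-4), -111)) = Mul(148, Add(Mul(2, -4, Add(1, -4)), -111)) = Mul(148, Add(Mul(2, -4, -3), -111)) = Mul(148, Add(24, -111)) = Mul(148, -87) = -12876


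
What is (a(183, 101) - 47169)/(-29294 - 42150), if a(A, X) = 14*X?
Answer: 45755/71444 ≈ 0.64043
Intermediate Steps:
(a(183, 101) - 47169)/(-29294 - 42150) = (14*101 - 47169)/(-29294 - 42150) = (1414 - 47169)/(-71444) = -45755*(-1/71444) = 45755/71444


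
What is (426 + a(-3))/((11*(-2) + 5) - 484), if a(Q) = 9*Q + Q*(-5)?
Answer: -138/167 ≈ -0.82635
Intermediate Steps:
a(Q) = 4*Q (a(Q) = 9*Q - 5*Q = 4*Q)
(426 + a(-3))/((11*(-2) + 5) - 484) = (426 + 4*(-3))/((11*(-2) + 5) - 484) = (426 - 12)/((-22 + 5) - 484) = 414/(-17 - 484) = 414/(-501) = 414*(-1/501) = -138/167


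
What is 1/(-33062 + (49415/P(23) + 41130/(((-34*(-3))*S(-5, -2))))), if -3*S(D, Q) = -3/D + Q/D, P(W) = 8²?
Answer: -1088/36447561 ≈ -2.9851e-5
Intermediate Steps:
P(W) = 64
S(D, Q) = 1/D - Q/(3*D) (S(D, Q) = -(-3/D + Q/D)/3 = 1/D - Q/(3*D))
1/(-33062 + (49415/P(23) + 41130/(((-34*(-3))*S(-5, -2))))) = 1/(-33062 + (49415/64 + 41130/(((-34*(-3))*((⅓)*(3 - 1*(-2))/(-5)))))) = 1/(-33062 + (49415*(1/64) + 41130/((102*((⅓)*(-⅕)*(3 + 2)))))) = 1/(-33062 + (49415/64 + 41130/((102*((⅓)*(-⅕)*5))))) = 1/(-33062 + (49415/64 + 41130/((102*(-⅓))))) = 1/(-33062 + (49415/64 + 41130/(-34))) = 1/(-33062 + (49415/64 + 41130*(-1/34))) = 1/(-33062 + (49415/64 - 20565/17)) = 1/(-33062 - 476105/1088) = 1/(-36447561/1088) = -1088/36447561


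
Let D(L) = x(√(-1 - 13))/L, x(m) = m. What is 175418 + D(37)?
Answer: 175418 + I*√14/37 ≈ 1.7542e+5 + 0.10113*I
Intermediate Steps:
D(L) = I*√14/L (D(L) = √(-1 - 13)/L = √(-14)/L = (I*√14)/L = I*√14/L)
175418 + D(37) = 175418 + I*√14/37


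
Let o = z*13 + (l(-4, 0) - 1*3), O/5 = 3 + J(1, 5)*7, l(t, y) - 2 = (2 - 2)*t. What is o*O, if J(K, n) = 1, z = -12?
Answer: -7850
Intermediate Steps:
l(t, y) = 2 (l(t, y) = 2 + (2 - 2)*t = 2 + 0*t = 2 + 0 = 2)
O = 50 (O = 5*(3 + 1*7) = 5*(3 + 7) = 5*10 = 50)
o = -157 (o = -12*13 + (2 - 1*3) = -156 + (2 - 3) = -156 - 1 = -157)
o*O = -157*50 = -7850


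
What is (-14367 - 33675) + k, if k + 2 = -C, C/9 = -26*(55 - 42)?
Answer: -45002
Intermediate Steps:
C = -3042 (C = 9*(-26*(55 - 42)) = 9*(-26*13) = 9*(-338) = -3042)
k = 3040 (k = -2 - 1*(-3042) = -2 + 3042 = 3040)
(-14367 - 33675) + k = (-14367 - 33675) + 3040 = -48042 + 3040 = -45002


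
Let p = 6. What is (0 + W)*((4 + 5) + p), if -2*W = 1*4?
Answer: -30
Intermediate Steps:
W = -2 (W = -4/2 = -½*4 = -2)
(0 + W)*((4 + 5) + p) = (0 - 2)*((4 + 5) + 6) = -2*(9 + 6) = -2*15 = -30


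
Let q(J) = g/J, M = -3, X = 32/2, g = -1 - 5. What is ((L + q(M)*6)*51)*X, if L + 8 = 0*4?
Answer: 3264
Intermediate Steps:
g = -6
X = 16 (X = 32*(½) = 16)
q(J) = -6/J
L = -8 (L = -8 + 0*4 = -8 + 0 = -8)
((L + q(M)*6)*51)*X = ((-8 - 6/(-3)*6)*51)*16 = ((-8 - 6*(-⅓)*6)*51)*16 = ((-8 + 2*6)*51)*16 = ((-8 + 12)*51)*16 = (4*51)*16 = 204*16 = 3264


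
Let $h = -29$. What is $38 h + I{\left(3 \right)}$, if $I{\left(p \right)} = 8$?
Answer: $-1094$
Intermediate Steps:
$38 h + I{\left(3 \right)} = 38 \left(-29\right) + 8 = -1102 + 8 = -1094$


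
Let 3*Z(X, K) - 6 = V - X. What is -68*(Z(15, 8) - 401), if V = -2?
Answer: 82552/3 ≈ 27517.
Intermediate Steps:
Z(X, K) = 4/3 - X/3 (Z(X, K) = 2 + (-2 - X)/3 = 2 + (-⅔ - X/3) = 4/3 - X/3)
-68*(Z(15, 8) - 401) = -68*((4/3 - ⅓*15) - 401) = -68*((4/3 - 5) - 401) = -68*(-11/3 - 401) = -68*(-1214/3) = 82552/3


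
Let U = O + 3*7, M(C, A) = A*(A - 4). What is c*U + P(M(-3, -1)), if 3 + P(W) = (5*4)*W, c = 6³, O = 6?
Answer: 5929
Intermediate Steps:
M(C, A) = A*(-4 + A)
U = 27 (U = 6 + 3*7 = 6 + 21 = 27)
c = 216
P(W) = -3 + 20*W (P(W) = -3 + (5*4)*W = -3 + 20*W)
c*U + P(M(-3, -1)) = 216*27 + (-3 + 20*(-(-4 - 1))) = 5832 + (-3 + 20*(-1*(-5))) = 5832 + (-3 + 20*5) = 5832 + (-3 + 100) = 5832 + 97 = 5929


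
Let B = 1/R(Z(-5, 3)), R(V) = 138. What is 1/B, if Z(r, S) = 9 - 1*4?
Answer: 138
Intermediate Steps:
Z(r, S) = 5 (Z(r, S) = 9 - 4 = 5)
B = 1/138 ≈ 0.0072464
1/B = 1/(1/138) = 138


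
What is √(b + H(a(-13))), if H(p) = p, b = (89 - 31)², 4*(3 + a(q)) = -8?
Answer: √3359 ≈ 57.957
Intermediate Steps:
a(q) = -5 (a(q) = -3 + (¼)*(-8) = -3 - 2 = -5)
b = 3364 (b = 58² = 3364)
√(b + H(a(-13))) = √(3364 - 5) = √3359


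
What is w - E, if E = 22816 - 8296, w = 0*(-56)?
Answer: -14520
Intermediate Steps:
w = 0
E = 14520
w - E = 0 - 1*14520 = 0 - 14520 = -14520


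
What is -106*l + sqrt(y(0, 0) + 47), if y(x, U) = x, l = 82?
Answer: -8692 + sqrt(47) ≈ -8685.1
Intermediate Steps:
-106*l + sqrt(y(0, 0) + 47) = -106*82 + sqrt(0 + 47) = -8692 + sqrt(47)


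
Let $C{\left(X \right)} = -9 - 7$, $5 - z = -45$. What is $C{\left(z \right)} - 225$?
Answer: $-241$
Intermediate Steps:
$z = 50$ ($z = 5 - -45 = 5 + 45 = 50$)
$C{\left(X \right)} = -16$
$C{\left(z \right)} - 225 = -16 - 225 = -241$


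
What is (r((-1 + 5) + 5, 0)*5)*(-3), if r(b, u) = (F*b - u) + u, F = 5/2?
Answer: -675/2 ≈ -337.50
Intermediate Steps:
F = 5/2 (F = 5*(½) = 5/2 ≈ 2.5000)
r(b, u) = 5*b/2 (r(b, u) = (5*b/2 - u) + u = (-u + 5*b/2) + u = 5*b/2)
(r((-1 + 5) + 5, 0)*5)*(-3) = ((5*((-1 + 5) + 5)/2)*5)*(-3) = ((5*(4 + 5)/2)*5)*(-3) = (((5/2)*9)*5)*(-3) = ((45/2)*5)*(-3) = (225/2)*(-3) = -675/2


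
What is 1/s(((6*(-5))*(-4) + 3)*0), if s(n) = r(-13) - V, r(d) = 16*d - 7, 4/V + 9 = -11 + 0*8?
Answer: -5/1074 ≈ -0.0046555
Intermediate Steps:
V = -⅕ (V = 4/(-9 + (-11 + 0*8)) = 4/(-9 + (-11 + 0)) = 4/(-9 - 11) = 4/(-20) = 4*(-1/20) = -⅕ ≈ -0.20000)
r(d) = -7 + 16*d
s(n) = -1074/5 (s(n) = (-7 + 16*(-13)) - 1*(-⅕) = (-7 - 208) + ⅕ = -215 + ⅕ = -1074/5)
1/s(((6*(-5))*(-4) + 3)*0) = 1/(-1074/5) = -5/1074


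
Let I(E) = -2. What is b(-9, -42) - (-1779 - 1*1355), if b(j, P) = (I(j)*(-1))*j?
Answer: 3116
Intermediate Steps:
b(j, P) = 2*j (b(j, P) = (-2*(-1))*j = 2*j)
b(-9, -42) - (-1779 - 1*1355) = 2*(-9) - (-1779 - 1*1355) = -18 - (-1779 - 1355) = -18 - 1*(-3134) = -18 + 3134 = 3116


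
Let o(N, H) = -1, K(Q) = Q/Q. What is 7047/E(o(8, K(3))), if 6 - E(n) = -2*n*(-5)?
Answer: 7047/16 ≈ 440.44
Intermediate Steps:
K(Q) = 1
E(n) = 6 - 10*n (E(n) = 6 - (-2*n)*(-5) = 6 - 10*n)
7047/E(o(8, K(3))) = 7047/(6 - 10*(-1)) = 7047/(6 + 10) = 7047/16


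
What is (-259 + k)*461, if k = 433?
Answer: 80214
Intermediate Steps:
(-259 + k)*461 = (-259 + 433)*461 = 174*461 = 80214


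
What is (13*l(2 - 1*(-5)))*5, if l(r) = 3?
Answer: 195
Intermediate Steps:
(13*l(2 - 1*(-5)))*5 = (13*3)*5 = 39*5 = 195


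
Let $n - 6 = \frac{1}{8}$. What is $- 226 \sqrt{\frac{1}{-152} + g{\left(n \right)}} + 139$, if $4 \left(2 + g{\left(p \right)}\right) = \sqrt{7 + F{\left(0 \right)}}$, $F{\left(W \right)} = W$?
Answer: $139 - \frac{113 \sqrt{-11590 + 1444 \sqrt{7}}}{38} \approx 139.0 - 262.12 i$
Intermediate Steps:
$n = \frac{49}{8}$ ($n = 6 + \frac{1}{8} = \frac{49}{8} \approx 6.125$)
$g{\left(p \right)} = -2 + \frac{\sqrt{7}}{4}$ ($g{\left(p \right)} = -2 + \frac{\sqrt{7 + 0}}{4} = -2 + \frac{\sqrt{7}}{4}$)
$- 226 \sqrt{\frac{1}{-152} + g{\left(n \right)}} + 139 = - 226 \sqrt{\frac{1}{-152} - \left(2 - \frac{\sqrt{7}}{4}\right)} + 139 = - 226 \sqrt{- \frac{1}{152} - \left(2 - \frac{\sqrt{7}}{4}\right)} + 139 = - 226 \sqrt{- \frac{305}{152} + \frac{\sqrt{7}}{4}} + 139 = 139 - 226 \sqrt{- \frac{305}{152} + \frac{\sqrt{7}}{4}}$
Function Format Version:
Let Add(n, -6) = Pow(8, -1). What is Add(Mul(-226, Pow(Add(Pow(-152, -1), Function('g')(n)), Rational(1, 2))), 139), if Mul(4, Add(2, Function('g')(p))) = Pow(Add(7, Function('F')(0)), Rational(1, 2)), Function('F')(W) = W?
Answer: Add(139, Mul(Rational(-113, 38), Pow(Add(-11590, Mul(1444, Pow(7, Rational(1, 2)))), Rational(1, 2)))) ≈ Add(139.00, Mul(-262.12, I))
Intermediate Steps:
n = Rational(49, 8) (n = Add(6, Pow(8, -1)) = Add(6, Rational(1, 8)) = Rational(49, 8) ≈ 6.1250)
Function('g')(p) = Add(-2, Mul(Rational(1, 4), Pow(7, Rational(1, 2)))) (Function('g')(p) = Add(-2, Mul(Rational(1, 4), Pow(Add(7, 0), Rational(1, 2)))) = Add(-2, Mul(Rational(1, 4), Pow(7, Rational(1, 2)))))
Add(Mul(-226, Pow(Add(Pow(-152, -1), Function('g')(n)), Rational(1, 2))), 139) = Add(Mul(-226, Pow(Add(Pow(-152, -1), Add(-2, Mul(Rational(1, 4), Pow(7, Rational(1, 2))))), Rational(1, 2))), 139) = Add(Mul(-226, Pow(Add(Rational(-1, 152), Add(-2, Mul(Rational(1, 4), Pow(7, Rational(1, 2))))), Rational(1, 2))), 139) = Add(Mul(-226, Pow(Add(Rational(-305, 152), Mul(Rational(1, 4), Pow(7, Rational(1, 2)))), Rational(1, 2))), 139) = Add(139, Mul(-226, Pow(Add(Rational(-305, 152), Mul(Rational(1, 4), Pow(7, Rational(1, 2)))), Rational(1, 2))))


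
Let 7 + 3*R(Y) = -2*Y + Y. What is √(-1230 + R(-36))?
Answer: I*√10983/3 ≈ 34.933*I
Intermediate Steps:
R(Y) = -7/3 - Y/3 (R(Y) = -7/3 + (-2*Y + Y)/3 = -7/3 + (-Y)/3 = -7/3 - Y/3)
√(-1230 + R(-36)) = √(-1230 + (-7/3 - ⅓*(-36))) = √(-1230 + (-7/3 + 12)) = √(-1230 + 29/3) = √(-3661/3) = I*√10983/3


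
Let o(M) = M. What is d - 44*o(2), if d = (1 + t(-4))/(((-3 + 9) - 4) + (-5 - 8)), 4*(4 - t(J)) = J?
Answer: -974/11 ≈ -88.545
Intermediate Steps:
t(J) = 4 - J/4
d = -6/11 (d = (1 + (4 - ¼*(-4)))/(((-3 + 9) - 4) + (-5 - 8)) = (1 + (4 + 1))/((6 - 4) - 13) = (1 + 5)/(2 - 13) = 6/(-11) = 6*(-1/11) = -6/11 ≈ -0.54545)
d - 44*o(2) = -6/11 - 44*2 = -6/11 - 88 = -974/11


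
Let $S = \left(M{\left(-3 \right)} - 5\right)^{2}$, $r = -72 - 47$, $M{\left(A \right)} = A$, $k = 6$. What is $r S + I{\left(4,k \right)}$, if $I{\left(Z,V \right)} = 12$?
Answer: $-7604$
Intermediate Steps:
$r = -119$ ($r = -72 - 47 = -119$)
$S = 64$ ($S = \left(-3 - 5\right)^{2} = \left(-8\right)^{2} = 64$)
$r S + I{\left(4,k \right)} = \left(-119\right) 64 + 12 = -7616 + 12 = -7604$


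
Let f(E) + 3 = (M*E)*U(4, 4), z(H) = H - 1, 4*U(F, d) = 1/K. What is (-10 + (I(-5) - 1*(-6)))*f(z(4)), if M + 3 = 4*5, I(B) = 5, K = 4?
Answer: 3/16 ≈ 0.18750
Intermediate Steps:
U(F, d) = 1/16 (U(F, d) = (1/4)/4 = (1/4)*(1/4) = 1/16)
M = 17 (M = -3 + 4*5 = -3 + 20 = 17)
z(H) = -1 + H
f(E) = -3 + 17*E/16 (f(E) = -3 + (17*E)*(1/16) = -3 + 17*E/16)
(-10 + (I(-5) - 1*(-6)))*f(z(4)) = (-10 + (5 - 1*(-6)))*(-3 + 17*(-1 + 4)/16) = (-10 + (5 + 6))*(-3 + (17/16)*3) = (-10 + 11)*(-3 + 51/16) = 1*(3/16) = 3/16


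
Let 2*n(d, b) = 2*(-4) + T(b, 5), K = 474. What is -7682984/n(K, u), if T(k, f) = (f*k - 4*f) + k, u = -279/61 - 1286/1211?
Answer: 567549711064/2283139 ≈ 2.4858e+5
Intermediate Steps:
u = -416315/73871 (u = -279*1/61 - 1286*1/1211 = -279/61 - 1286/1211 = -416315/73871 ≈ -5.6357)
T(k, f) = k - 4*f + f*k (T(k, f) = (-4*f + f*k) + k = k - 4*f + f*k)
n(d, b) = -14 + 3*b (n(d, b) = (2*(-4) + (b - 4*5 + 5*b))/2 = (-8 + (b - 20 + 5*b))/2 = (-8 + (-20 + 6*b))/2 = (-28 + 6*b)/2 = -14 + 3*b)
-7682984/n(K, u) = -7682984/(-14 + 3*(-416315/73871)) = -7682984/(-14 - 1248945/73871) = -7682984/(-2283139/73871) = -7682984*(-73871/2283139) = 567549711064/2283139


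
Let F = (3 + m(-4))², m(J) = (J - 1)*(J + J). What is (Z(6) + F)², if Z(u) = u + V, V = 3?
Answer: 3452164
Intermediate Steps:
m(J) = 2*J*(-1 + J) (m(J) = (-1 + J)*(2*J) = 2*J*(-1 + J))
F = 1849 (F = (3 + 2*(-4)*(-1 - 4))² = (3 + 2*(-4)*(-5))² = (3 + 40)² = 43² = 1849)
Z(u) = 3 + u (Z(u) = u + 3 = 3 + u)
(Z(6) + F)² = ((3 + 6) + 1849)² = (9 + 1849)² = 1858² = 3452164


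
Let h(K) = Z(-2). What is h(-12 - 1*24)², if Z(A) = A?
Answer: 4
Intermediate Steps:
h(K) = -2
h(-12 - 1*24)² = (-2)² = 4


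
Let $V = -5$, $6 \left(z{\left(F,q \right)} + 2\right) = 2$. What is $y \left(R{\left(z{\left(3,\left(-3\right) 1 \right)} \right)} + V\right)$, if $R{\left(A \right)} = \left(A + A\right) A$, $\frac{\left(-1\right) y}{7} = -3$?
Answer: $\frac{35}{3} \approx 11.667$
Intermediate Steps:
$z{\left(F,q \right)} = - \frac{5}{3}$ ($z{\left(F,q \right)} = -2 + \frac{1}{6} \cdot 2 = -2 + \frac{1}{3} = - \frac{5}{3}$)
$y = 21$ ($y = \left(-7\right) \left(-3\right) = 21$)
$R{\left(A \right)} = 2 A^{2}$ ($R{\left(A \right)} = 2 A A = 2 A^{2}$)
$y \left(R{\left(z{\left(3,\left(-3\right) 1 \right)} \right)} + V\right) = 21 \left(2 \left(- \frac{5}{3}\right)^{2} - 5\right) = 21 \left(2 \cdot \frac{25}{9} - 5\right) = 21 \left(\frac{50}{9} - 5\right) = 21 \cdot \frac{5}{9} = \frac{35}{3}$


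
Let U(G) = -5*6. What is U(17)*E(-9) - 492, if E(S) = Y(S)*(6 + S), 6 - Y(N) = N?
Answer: 858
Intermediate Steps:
Y(N) = 6 - N
U(G) = -30
E(S) = (6 + S)*(6 - S) (E(S) = (6 - S)*(6 + S) = (6 + S)*(6 - S))
U(17)*E(-9) - 492 = -30*(36 - 1*(-9)²) - 492 = -30*(36 - 1*81) - 492 = -30*(36 - 81) - 492 = -30*(-45) - 492 = 1350 - 492 = 858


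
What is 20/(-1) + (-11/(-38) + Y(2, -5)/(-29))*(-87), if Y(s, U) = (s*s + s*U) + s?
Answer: -2173/38 ≈ -57.184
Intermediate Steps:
Y(s, U) = s + s² + U*s (Y(s, U) = (s² + U*s) + s = s + s² + U*s)
20/(-1) + (-11/(-38) + Y(2, -5)/(-29))*(-87) = 20/(-1) + (-11/(-38) + (2*(1 - 5 + 2))/(-29))*(-87) = 20*(-1) + (-11*(-1/38) + (2*(-2))*(-1/29))*(-87) = -20 + (11/38 - 4*(-1/29))*(-87) = -20 + (11/38 + 4/29)*(-87) = -20 + (471/1102)*(-87) = -20 - 1413/38 = -2173/38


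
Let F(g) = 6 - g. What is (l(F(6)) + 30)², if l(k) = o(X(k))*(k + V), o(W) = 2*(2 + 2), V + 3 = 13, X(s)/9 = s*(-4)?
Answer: 12100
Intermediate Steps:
X(s) = -36*s (X(s) = 9*(s*(-4)) = 9*(-4*s) = -36*s)
V = 10 (V = -3 + 13 = 10)
o(W) = 8 (o(W) = 2*4 = 8)
l(k) = 80 + 8*k (l(k) = 8*(k + 10) = 8*(10 + k) = 80 + 8*k)
(l(F(6)) + 30)² = ((80 + 8*(6 - 1*6)) + 30)² = ((80 + 8*(6 - 6)) + 30)² = ((80 + 8*0) + 30)² = ((80 + 0) + 30)² = (80 + 30)² = 110² = 12100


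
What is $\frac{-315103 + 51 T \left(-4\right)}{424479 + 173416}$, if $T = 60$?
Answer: $- \frac{327343}{597895} \approx -0.54749$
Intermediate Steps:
$\frac{-315103 + 51 T \left(-4\right)}{424479 + 173416} = \frac{-315103 + 51 \cdot 60 \left(-4\right)}{424479 + 173416} = \frac{-315103 + 3060 \left(-4\right)}{597895} = \left(-315103 - 12240\right) \frac{1}{597895} = \left(-327343\right) \frac{1}{597895} = - \frac{327343}{597895}$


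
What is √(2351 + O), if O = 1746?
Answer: √4097 ≈ 64.008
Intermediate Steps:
√(2351 + O) = √(2351 + 1746) = √4097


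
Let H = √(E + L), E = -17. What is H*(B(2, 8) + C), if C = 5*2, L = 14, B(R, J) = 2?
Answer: 12*I*√3 ≈ 20.785*I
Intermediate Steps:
C = 10
H = I*√3 (H = √(-17 + 14) = √(-3) = I*√3 ≈ 1.732*I)
H*(B(2, 8) + C) = (I*√3)*(2 + 10) = (I*√3)*12 = 12*I*√3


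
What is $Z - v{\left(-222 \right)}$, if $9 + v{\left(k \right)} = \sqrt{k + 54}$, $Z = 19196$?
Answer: $19205 - 2 i \sqrt{42} \approx 19205.0 - 12.961 i$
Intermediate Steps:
$v{\left(k \right)} = -9 + \sqrt{54 + k}$ ($v{\left(k \right)} = -9 + \sqrt{k + 54} = -9 + \sqrt{54 + k}$)
$Z - v{\left(-222 \right)} = 19196 - \left(-9 + \sqrt{54 - 222}\right) = 19196 - \left(-9 + \sqrt{-168}\right) = 19196 - \left(-9 + 2 i \sqrt{42}\right) = 19196 + \left(9 - 2 i \sqrt{42}\right) = 19205 - 2 i \sqrt{42}$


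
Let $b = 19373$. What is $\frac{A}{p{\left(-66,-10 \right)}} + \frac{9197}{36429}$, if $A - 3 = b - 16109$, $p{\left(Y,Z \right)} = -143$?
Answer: $- \frac{10699852}{473577} \approx -22.594$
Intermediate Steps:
$A = 3267$ ($A = 3 + \left(19373 - 16109\right) = 3 + 3264 = 3267$)
$\frac{A}{p{\left(-66,-10 \right)}} + \frac{9197}{36429} = \frac{3267}{-143} + \frac{9197}{36429} = 3267 \left(- \frac{1}{143}\right) + 9197 \cdot \frac{1}{36429} = - \frac{297}{13} + \frac{9197}{36429} = - \frac{10699852}{473577}$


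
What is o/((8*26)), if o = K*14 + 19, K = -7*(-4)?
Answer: 411/208 ≈ 1.9760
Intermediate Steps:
K = 28
o = 411 (o = 28*14 + 19 = 392 + 19 = 411)
o/((8*26)) = 411/((8*26)) = 411/208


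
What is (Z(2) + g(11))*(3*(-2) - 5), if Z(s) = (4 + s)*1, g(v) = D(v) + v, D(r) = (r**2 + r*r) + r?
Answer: -2970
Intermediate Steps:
D(r) = r + 2*r**2 (D(r) = (r**2 + r**2) + r = 2*r**2 + r = r + 2*r**2)
g(v) = v + v*(1 + 2*v) (g(v) = v*(1 + 2*v) + v = v + v*(1 + 2*v))
Z(s) = 4 + s
(Z(2) + g(11))*(3*(-2) - 5) = ((4 + 2) + 2*11*(1 + 11))*(3*(-2) - 5) = (6 + 2*11*12)*(-6 - 5) = (6 + 264)*(-11) = 270*(-11) = -2970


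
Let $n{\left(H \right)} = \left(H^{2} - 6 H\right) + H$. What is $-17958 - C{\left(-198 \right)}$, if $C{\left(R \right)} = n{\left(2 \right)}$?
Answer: $-17952$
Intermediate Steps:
$n{\left(H \right)} = H^{2} - 5 H$
$C{\left(R \right)} = -6$ ($C{\left(R \right)} = 2 \left(-5 + 2\right) = 2 \left(-3\right) = -6$)
$-17958 - C{\left(-198 \right)} = -17958 - -6 = -17958 + 6 = -17952$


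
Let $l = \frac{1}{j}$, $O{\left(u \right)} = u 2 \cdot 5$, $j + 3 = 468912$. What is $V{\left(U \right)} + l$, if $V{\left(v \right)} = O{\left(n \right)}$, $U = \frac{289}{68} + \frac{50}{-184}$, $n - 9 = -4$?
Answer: $\frac{23445451}{468909} \approx 50.0$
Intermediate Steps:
$j = 468909$ ($j = -3 + 468912 = 468909$)
$n = 5$ ($n = 9 - 4 = 5$)
$O{\left(u \right)} = 10 u$ ($O{\left(u \right)} = 2 u 5 = 10 u$)
$U = \frac{183}{46}$ ($U = 289 \cdot \frac{1}{68} + 50 \left(- \frac{1}{184}\right) = \frac{17}{4} - \frac{25}{92} = \frac{183}{46} \approx 3.9783$)
$V{\left(v \right)} = 50$ ($V{\left(v \right)} = 10 \cdot 5 = 50$)
$l = \frac{1}{468909} \approx 2.1326 \cdot 10^{-6}$
$V{\left(U \right)} + l = 50 + \frac{1}{468909} = \frac{23445451}{468909}$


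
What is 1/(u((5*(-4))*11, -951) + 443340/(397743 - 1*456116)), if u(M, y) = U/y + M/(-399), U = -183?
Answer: -1054741737/7226185679 ≈ -0.14596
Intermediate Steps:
u(M, y) = -183/y - M/399 (u(M, y) = -183/y + M/(-399) = -183/y + M*(-1/399) = -183/y - M/399)
1/(u((5*(-4))*11, -951) + 443340/(397743 - 1*456116)) = 1/((-183/(-951) - 5*(-4)*11/399) + 443340/(397743 - 1*456116)) = 1/((-183*(-1/951) - (-20)*11/399) + 443340/(397743 - 456116)) = 1/((61/317 - 1/399*(-220)) + 443340/(-58373)) = 1/((61/317 + 220/399) + 443340*(-1/58373)) = 1/(94079/126483 - 443340/58373) = 1/(-7226185679/1054741737) = -1054741737/7226185679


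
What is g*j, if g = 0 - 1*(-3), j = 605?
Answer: 1815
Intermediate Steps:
g = 3 (g = 0 + 3 = 3)
g*j = 3*605 = 1815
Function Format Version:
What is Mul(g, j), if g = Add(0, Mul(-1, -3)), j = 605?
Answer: 1815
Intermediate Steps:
g = 3 (g = Add(0, 3) = 3)
Mul(g, j) = Mul(3, 605) = 1815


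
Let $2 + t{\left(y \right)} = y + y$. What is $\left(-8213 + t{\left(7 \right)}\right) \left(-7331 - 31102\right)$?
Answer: $315189033$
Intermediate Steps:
$t{\left(y \right)} = -2 + 2 y$ ($t{\left(y \right)} = -2 + \left(y + y\right) = -2 + 2 y$)
$\left(-8213 + t{\left(7 \right)}\right) \left(-7331 - 31102\right) = \left(-8213 + \left(-2 + 2 \cdot 7\right)\right) \left(-7331 - 31102\right) = \left(-8213 + \left(-2 + 14\right)\right) \left(-38433\right) = \left(-8213 + 12\right) \left(-38433\right) = \left(-8201\right) \left(-38433\right) = 315189033$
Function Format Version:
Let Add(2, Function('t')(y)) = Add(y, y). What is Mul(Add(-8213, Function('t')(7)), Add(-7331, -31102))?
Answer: 315189033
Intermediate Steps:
Function('t')(y) = Add(-2, Mul(2, y)) (Function('t')(y) = Add(-2, Add(y, y)) = Add(-2, Mul(2, y)))
Mul(Add(-8213, Function('t')(7)), Add(-7331, -31102)) = Mul(Add(-8213, Add(-2, Mul(2, 7))), Add(-7331, -31102)) = Mul(Add(-8213, Add(-2, 14)), -38433) = Mul(Add(-8213, 12), -38433) = Mul(-8201, -38433) = 315189033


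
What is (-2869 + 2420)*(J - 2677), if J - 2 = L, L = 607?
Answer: 928532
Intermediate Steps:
J = 609 (J = 2 + 607 = 609)
(-2869 + 2420)*(J - 2677) = (-2869 + 2420)*(609 - 2677) = -449*(-2068) = 928532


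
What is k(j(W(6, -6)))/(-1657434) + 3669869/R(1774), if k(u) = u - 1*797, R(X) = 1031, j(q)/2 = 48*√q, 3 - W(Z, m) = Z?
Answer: 6082566477853/1708814454 - 16*I*√3/276239 ≈ 3559.5 - 0.00010032*I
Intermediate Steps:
W(Z, m) = 3 - Z
j(q) = 96*√q (j(q) = 2*(48*√q) = 96*√q)
k(u) = -797 + u (k(u) = u - 797 = -797 + u)
k(j(W(6, -6)))/(-1657434) + 3669869/R(1774) = (-797 + 96*√(3 - 1*6))/(-1657434) + 3669869/1031 = (-797 + 96*√(3 - 6))*(-1/1657434) + 3669869*(1/1031) = (-797 + 96*√(-3))*(-1/1657434) + 3669869/1031 = (-797 + 96*(I*√3))*(-1/1657434) + 3669869/1031 = (-797 + 96*I*√3)*(-1/1657434) + 3669869/1031 = (797/1657434 - 16*I*√3/276239) + 3669869/1031 = 6082566477853/1708814454 - 16*I*√3/276239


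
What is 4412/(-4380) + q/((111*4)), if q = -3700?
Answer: -10228/1095 ≈ -9.3406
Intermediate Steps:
4412/(-4380) + q/((111*4)) = 4412/(-4380) - 3700/(111*4) = 4412*(-1/4380) - 3700/444 = -1103/1095 - 3700*1/444 = -1103/1095 - 25/3 = -10228/1095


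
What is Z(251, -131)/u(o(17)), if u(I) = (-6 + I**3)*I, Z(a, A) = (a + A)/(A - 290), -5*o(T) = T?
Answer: -75000/40530091 ≈ -0.0018505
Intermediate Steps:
o(T) = -T/5
Z(a, A) = (A + a)/(-290 + A)
u(I) = I*(-6 + I**3)
Z(251, -131)/u(o(17)) = ((-131 + 251)/(-290 - 131))/(((-1/5*17)*(-6 + (-1/5*17)**3))) = (120/(-421))/((-17*(-6 + (-17/5)**3)/5)) = (-1/421*120)/((-17*(-6 - 4913/125)/5)) = -120/(421*((-17/5*(-5663/125)))) = -120/(421*96271/625) = -120/421*625/96271 = -75000/40530091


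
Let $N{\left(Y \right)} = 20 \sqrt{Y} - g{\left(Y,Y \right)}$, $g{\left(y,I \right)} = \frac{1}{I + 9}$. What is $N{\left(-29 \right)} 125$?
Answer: $\frac{25}{4} + 2500 i \sqrt{29} \approx 6.25 + 13463.0 i$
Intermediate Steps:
$g{\left(y,I \right)} = \frac{1}{9 + I}$
$N{\left(Y \right)} = - \frac{1}{9 + Y} + 20 \sqrt{Y}$ ($N{\left(Y \right)} = 20 \sqrt{Y} - \frac{1}{9 + Y} = - \frac{1}{9 + Y} + 20 \sqrt{Y}$)
$N{\left(-29 \right)} 125 = \frac{-1 + 20 \sqrt{-29} \left(9 - 29\right)}{9 - 29} \cdot 125 = \frac{-1 + 20 i \sqrt{29} \left(-20\right)}{-20} \cdot 125 = - \frac{-1 - 400 i \sqrt{29}}{20} \cdot 125 = \left(\frac{1}{20} + 20 i \sqrt{29}\right) 125 = \frac{25}{4} + 2500 i \sqrt{29}$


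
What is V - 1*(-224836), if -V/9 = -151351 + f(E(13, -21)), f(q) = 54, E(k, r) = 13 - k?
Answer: 1586509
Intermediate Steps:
V = 1361673 (V = -9*(-151351 + 54) = -9*(-151297) = 1361673)
V - 1*(-224836) = 1361673 - 1*(-224836) = 1361673 + 224836 = 1586509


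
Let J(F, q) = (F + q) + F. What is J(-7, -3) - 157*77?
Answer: -12106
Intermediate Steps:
J(F, q) = q + 2*F
J(-7, -3) - 157*77 = (-3 + 2*(-7)) - 157*77 = (-3 - 14) - 12089 = -17 - 12089 = -12106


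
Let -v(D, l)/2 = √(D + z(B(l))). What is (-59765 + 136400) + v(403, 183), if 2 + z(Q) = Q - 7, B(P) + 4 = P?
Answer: 76635 - 2*√573 ≈ 76587.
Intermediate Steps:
B(P) = -4 + P
z(Q) = -9 + Q (z(Q) = -2 + (Q - 7) = -2 + (-7 + Q) = -9 + Q)
v(D, l) = -2*√(-13 + D + l) (v(D, l) = -2*√(D + (-9 + (-4 + l))) = -2*√(D + (-13 + l)) = -2*√(-13 + D + l))
(-59765 + 136400) + v(403, 183) = (-59765 + 136400) - 2*√(-13 + 403 + 183) = 76635 - 2*√573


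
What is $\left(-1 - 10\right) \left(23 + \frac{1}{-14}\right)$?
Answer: $- \frac{3531}{14} \approx -252.21$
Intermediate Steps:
$\left(-1 - 10\right) \left(23 + \frac{1}{-14}\right) = \left(-1 - 10\right) \left(23 - \frac{1}{14}\right) = \left(-11\right) \frac{321}{14} = - \frac{3531}{14}$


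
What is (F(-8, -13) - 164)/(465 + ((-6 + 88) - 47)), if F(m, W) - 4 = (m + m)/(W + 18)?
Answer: -204/625 ≈ -0.32640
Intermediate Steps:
F(m, W) = 4 + 2*m/(18 + W) (F(m, W) = 4 + (m + m)/(W + 18) = 4 + (2*m)/(18 + W) = 4 + 2*m/(18 + W))
(F(-8, -13) - 164)/(465 + ((-6 + 88) - 47)) = (2*(36 - 8 + 2*(-13))/(18 - 13) - 164)/(465 + ((-6 + 88) - 47)) = (2*(36 - 8 - 26)/5 - 164)/(465 + (82 - 47)) = (2*(⅕)*2 - 164)/(465 + 35) = (⅘ - 164)/500 = -816/5*1/500 = -204/625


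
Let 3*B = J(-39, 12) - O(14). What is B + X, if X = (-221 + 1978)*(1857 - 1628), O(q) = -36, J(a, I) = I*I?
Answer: 402413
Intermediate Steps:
J(a, I) = I²
B = 60 (B = (12² - 1*(-36))/3 = (144 + 36)/3 = (⅓)*180 = 60)
X = 402353 (X = 1757*229 = 402353)
B + X = 60 + 402353 = 402413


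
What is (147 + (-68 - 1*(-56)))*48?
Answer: 6480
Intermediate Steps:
(147 + (-68 - 1*(-56)))*48 = (147 + (-68 + 56))*48 = (147 - 12)*48 = 135*48 = 6480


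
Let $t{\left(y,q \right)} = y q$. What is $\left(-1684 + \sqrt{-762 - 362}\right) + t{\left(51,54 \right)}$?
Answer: $1070 + 2 i \sqrt{281} \approx 1070.0 + 33.526 i$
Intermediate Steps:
$t{\left(y,q \right)} = q y$
$\left(-1684 + \sqrt{-762 - 362}\right) + t{\left(51,54 \right)} = \left(-1684 + \sqrt{-762 - 362}\right) + 54 \cdot 51 = \left(-1684 + \sqrt{-1124}\right) + 2754 = \left(-1684 + 2 i \sqrt{281}\right) + 2754 = 1070 + 2 i \sqrt{281}$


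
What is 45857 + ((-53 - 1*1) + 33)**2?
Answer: 46298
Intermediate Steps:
45857 + ((-53 - 1*1) + 33)**2 = 45857 + ((-53 - 1) + 33)**2 = 45857 + (-54 + 33)**2 = 45857 + (-21)**2 = 45857 + 441 = 46298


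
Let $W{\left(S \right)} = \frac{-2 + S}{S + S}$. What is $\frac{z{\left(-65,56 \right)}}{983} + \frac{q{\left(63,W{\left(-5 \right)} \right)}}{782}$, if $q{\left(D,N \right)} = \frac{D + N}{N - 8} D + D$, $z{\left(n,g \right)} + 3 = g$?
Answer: $- \frac{15951199}{28057769} \approx -0.56851$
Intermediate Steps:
$z{\left(n,g \right)} = -3 + g$
$W{\left(S \right)} = \frac{-2 + S}{2 S}$
$q{\left(D,N \right)} = D + \frac{D \left(D + N\right)}{-8 + N}$ ($q{\left(D,N \right)} = \frac{D + N}{-8 + N} D + D = \frac{D \left(D + N\right)}{-8 + N} + D = D + \frac{D \left(D + N\right)}{-8 + N}$)
$\frac{z{\left(-65,56 \right)}}{983} + \frac{q{\left(63,W{\left(-5 \right)} \right)}}{782} = \frac{-3 + 56}{983} + \frac{63 \frac{1}{-8 + \frac{-2 - 5}{2 \left(-5\right)}} \left(-8 + 63 + 2 \frac{-2 - 5}{2 \left(-5\right)}\right)}{782} = 53 \cdot \frac{1}{983} + \frac{63 \left(-8 + 63 + 2 \cdot \frac{1}{2} \left(- \frac{1}{5}\right) \left(-7\right)\right)}{-8 + \frac{1}{2} \left(- \frac{1}{5}\right) \left(-7\right)} \frac{1}{782} = \frac{53}{983} + \frac{63 \left(-8 + 63 + 2 \cdot \frac{7}{10}\right)}{-8 + \frac{7}{10}} \cdot \frac{1}{782} = \frac{53}{983} + \frac{63 \left(-8 + 63 + \frac{7}{5}\right)}{- \frac{73}{10}} \cdot \frac{1}{782} = \frac{53}{983} + 63 \left(- \frac{10}{73}\right) \frac{282}{5} \cdot \frac{1}{782} = \frac{53}{983} - \frac{17766}{28543} = - \frac{15951199}{28057769}$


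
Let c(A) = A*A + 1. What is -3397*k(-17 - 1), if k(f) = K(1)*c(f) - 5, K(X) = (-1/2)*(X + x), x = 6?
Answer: 7762145/2 ≈ 3.8811e+6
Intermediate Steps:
K(X) = -3 - X/2 (K(X) = (-1/2)*(X + 6) = (-1*½)*(6 + X) = -(6 + X)/2 = -3 - X/2)
c(A) = 1 + A² (c(A) = A² + 1 = 1 + A²)
k(f) = -17/2 - 7*f²/2 (k(f) = (-3 - ½*1)*(1 + f²) - 5 = (-3 - ½)*(1 + f²) - 5 = -7*(1 + f²)/2 - 5 = (-7/2 - 7*f²/2) - 5 = -17/2 - 7*f²/2)
-3397*k(-17 - 1) = -3397*(-17/2 - 7*(-17 - 1)²/2) = -3397*(-17/2 - 7/2*(-18)²) = -3397*(-17/2 - 7/2*324) = -3397*(-17/2 - 1134) = -3397*(-2285/2) = 7762145/2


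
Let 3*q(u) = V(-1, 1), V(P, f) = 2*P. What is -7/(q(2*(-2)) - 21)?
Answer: 21/65 ≈ 0.32308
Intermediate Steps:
q(u) = -⅔ (q(u) = (2*(-1))/3 = (⅓)*(-2) = -⅔)
-7/(q(2*(-2)) - 21) = -7/(-⅔ - 21) = -7/(-65/3) = -7*(-3/65) = 21/65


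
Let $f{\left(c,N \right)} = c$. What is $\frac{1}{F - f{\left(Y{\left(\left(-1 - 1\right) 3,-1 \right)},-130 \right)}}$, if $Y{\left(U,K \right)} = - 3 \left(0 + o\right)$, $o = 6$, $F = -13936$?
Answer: $- \frac{1}{13918} \approx -7.1849 \cdot 10^{-5}$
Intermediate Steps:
$Y{\left(U,K \right)} = -18$ ($Y{\left(U,K \right)} = - 3 \left(0 + 6\right) = \left(-3\right) 6 = -18$)
$\frac{1}{F - f{\left(Y{\left(\left(-1 - 1\right) 3,-1 \right)},-130 \right)}} = \frac{1}{-13936 - -18} = \frac{1}{-13936 + 18} = \frac{1}{-13918} = - \frac{1}{13918}$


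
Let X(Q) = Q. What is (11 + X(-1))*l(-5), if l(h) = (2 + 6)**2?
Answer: 640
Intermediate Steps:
l(h) = 64 (l(h) = 8**2 = 64)
(11 + X(-1))*l(-5) = (11 - 1)*64 = 10*64 = 640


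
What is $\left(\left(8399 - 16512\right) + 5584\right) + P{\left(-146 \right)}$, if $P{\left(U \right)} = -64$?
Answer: $-2593$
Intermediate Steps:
$\left(\left(8399 - 16512\right) + 5584\right) + P{\left(-146 \right)} = \left(\left(8399 - 16512\right) + 5584\right) - 64 = \left(-8113 + 5584\right) - 64 = -2529 - 64 = -2593$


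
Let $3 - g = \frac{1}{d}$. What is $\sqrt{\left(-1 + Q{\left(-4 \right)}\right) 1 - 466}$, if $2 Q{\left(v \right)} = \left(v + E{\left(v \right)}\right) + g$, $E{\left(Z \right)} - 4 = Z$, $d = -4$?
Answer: $\frac{i \sqrt{7478}}{4} \approx 21.619 i$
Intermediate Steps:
$E{\left(Z \right)} = 4 + Z$
$g = \frac{13}{4}$ ($g = 3 - \frac{1}{-4} = 3 - - \frac{1}{4} = 3 + \frac{1}{4} = \frac{13}{4} \approx 3.25$)
$Q{\left(v \right)} = \frac{29}{8} + v$ ($Q{\left(v \right)} = \frac{\left(v + \left(4 + v\right)\right) + \frac{13}{4}}{2} = \frac{\left(4 + 2 v\right) + \frac{13}{4}}{2} = \frac{\frac{29}{4} + 2 v}{2} = \frac{29}{8} + v$)
$\sqrt{\left(-1 + Q{\left(-4 \right)}\right) 1 - 466} = \sqrt{\left(-1 + \left(\frac{29}{8} - 4\right)\right) 1 - 466} = \sqrt{\left(-1 - \frac{3}{8}\right) 1 - 466} = \sqrt{\left(- \frac{11}{8}\right) 1 - 466} = \sqrt{- \frac{11}{8} - 466} = \sqrt{- \frac{3739}{8}} = \frac{i \sqrt{7478}}{4}$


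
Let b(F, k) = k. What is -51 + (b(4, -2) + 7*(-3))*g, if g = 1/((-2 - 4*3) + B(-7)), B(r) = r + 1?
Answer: -997/20 ≈ -49.850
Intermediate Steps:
B(r) = 1 + r
g = -1/20 (g = 1/((-2 - 4*3) + (1 - 7)) = 1/((-2 - 12) - 6) = 1/(-14 - 6) = 1/(-20) = -1/20 ≈ -0.050000)
-51 + (b(4, -2) + 7*(-3))*g = -51 + (-2 + 7*(-3))*(-1/20) = -51 + (-2 - 21)*(-1/20) = -51 - 23*(-1/20) = -51 + 23/20 = -997/20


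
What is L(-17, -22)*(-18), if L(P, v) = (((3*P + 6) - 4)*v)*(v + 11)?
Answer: 213444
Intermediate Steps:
L(P, v) = v*(2 + 3*P)*(11 + v) (L(P, v) = (((6 + 3*P) - 4)*v)*(11 + v) = ((2 + 3*P)*v)*(11 + v) = (v*(2 + 3*P))*(11 + v) = v*(2 + 3*P)*(11 + v))
L(-17, -22)*(-18) = -22*(22 + 2*(-22) + 33*(-17) + 3*(-17)*(-22))*(-18) = -22*(22 - 44 - 561 + 1122)*(-18) = -22*539*(-18) = -11858*(-18) = 213444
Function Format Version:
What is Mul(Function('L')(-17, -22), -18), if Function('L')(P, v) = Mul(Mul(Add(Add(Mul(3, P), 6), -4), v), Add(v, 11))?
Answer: 213444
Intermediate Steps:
Function('L')(P, v) = Mul(v, Add(2, Mul(3, P)), Add(11, v)) (Function('L')(P, v) = Mul(Mul(Add(Add(6, Mul(3, P)), -4), v), Add(11, v)) = Mul(Mul(Add(2, Mul(3, P)), v), Add(11, v)) = Mul(Mul(v, Add(2, Mul(3, P))), Add(11, v)) = Mul(v, Add(2, Mul(3, P)), Add(11, v)))
Mul(Function('L')(-17, -22), -18) = Mul(Mul(-22, Add(22, Mul(2, -22), Mul(33, -17), Mul(3, -17, -22))), -18) = Mul(Mul(-22, Add(22, -44, -561, 1122)), -18) = Mul(Mul(-22, 539), -18) = Mul(-11858, -18) = 213444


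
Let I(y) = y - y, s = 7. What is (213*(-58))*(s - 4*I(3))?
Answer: -86478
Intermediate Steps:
I(y) = 0
(213*(-58))*(s - 4*I(3)) = (213*(-58))*(7 - 4*0) = -12354*(7 + 0) = -12354*7 = -86478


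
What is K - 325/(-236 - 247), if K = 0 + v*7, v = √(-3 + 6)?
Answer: 325/483 + 7*√3 ≈ 12.797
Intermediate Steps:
v = √3 ≈ 1.7320
K = 7*√3 (K = 0 + √3*7 = 0 + 7*√3 = 7*√3 ≈ 12.124)
K - 325/(-236 - 247) = 7*√3 - 325/(-236 - 247) = 7*√3 - 325/(-483) = 7*√3 - 325*(-1)/483 = 7*√3 - 1*(-325/483) = 7*√3 + 325/483 = 325/483 + 7*√3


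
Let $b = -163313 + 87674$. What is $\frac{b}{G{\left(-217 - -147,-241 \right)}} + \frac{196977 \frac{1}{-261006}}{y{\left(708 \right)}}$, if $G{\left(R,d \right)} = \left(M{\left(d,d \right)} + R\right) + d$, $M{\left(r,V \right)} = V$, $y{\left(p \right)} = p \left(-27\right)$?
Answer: $\frac{655195540948}{4781499417} \approx 137.03$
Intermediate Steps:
$y{\left(p \right)} = - 27 p$
$G{\left(R,d \right)} = R + 2 d$ ($G{\left(R,d \right)} = \left(d + R\right) + d = \left(R + d\right) + d = R + 2 d$)
$b = -75639$
$\frac{b}{G{\left(-217 - -147,-241 \right)}} + \frac{196977 \frac{1}{-261006}}{y{\left(708 \right)}} = - \frac{75639}{\left(-217 - -147\right) + 2 \left(-241\right)} + \frac{196977 \frac{1}{-261006}}{\left(-27\right) 708} = - \frac{75639}{\left(-217 + 147\right) - 482} + \frac{196977 \left(- \frac{1}{261006}\right)}{-19116} = - \frac{75639}{-70 - 482} - - \frac{65659}{1663130232} = - \frac{75639}{-552} + \frac{65659}{1663130232} = \left(-75639\right) \left(- \frac{1}{552}\right) + \frac{65659}{1663130232} = \frac{25213}{184} + \frac{65659}{1663130232} = \frac{655195540948}{4781499417}$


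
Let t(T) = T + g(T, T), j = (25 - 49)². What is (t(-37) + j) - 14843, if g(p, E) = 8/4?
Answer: -14302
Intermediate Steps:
g(p, E) = 2 (g(p, E) = 8*(¼) = 2)
j = 576 (j = (-24)² = 576)
t(T) = 2 + T (t(T) = T + 2 = 2 + T)
(t(-37) + j) - 14843 = ((2 - 37) + 576) - 14843 = (-35 + 576) - 14843 = 541 - 14843 = -14302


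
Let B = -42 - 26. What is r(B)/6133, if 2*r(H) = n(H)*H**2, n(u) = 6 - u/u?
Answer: 11560/6133 ≈ 1.8849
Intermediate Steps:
B = -68
n(u) = 5 (n(u) = 6 - 1*1 = 6 - 1 = 5)
r(H) = 5*H**2/2 (r(H) = (5*H**2)/2 = 5*H**2/2)
r(B)/6133 = ((5/2)*(-68)**2)/6133 = ((5/2)*4624)*(1/6133) = 11560*(1/6133) = 11560/6133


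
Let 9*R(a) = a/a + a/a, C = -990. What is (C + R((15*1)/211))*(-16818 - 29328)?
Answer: 137022856/3 ≈ 4.5674e+7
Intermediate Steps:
R(a) = 2/9 (R(a) = (a/a + a/a)/9 = (1 + 1)/9 = (1/9)*2 = 2/9)
(C + R((15*1)/211))*(-16818 - 29328) = (-990 + 2/9)*(-16818 - 29328) = -8908/9*(-46146) = 137022856/3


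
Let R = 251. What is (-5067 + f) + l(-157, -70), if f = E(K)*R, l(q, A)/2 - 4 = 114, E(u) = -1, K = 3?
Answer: -5082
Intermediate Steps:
l(q, A) = 236 (l(q, A) = 8 + 2*114 = 8 + 228 = 236)
f = -251 (f = -1*251 = -251)
(-5067 + f) + l(-157, -70) = (-5067 - 251) + 236 = -5318 + 236 = -5082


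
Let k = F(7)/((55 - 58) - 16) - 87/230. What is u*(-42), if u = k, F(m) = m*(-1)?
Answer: 903/2185 ≈ 0.41327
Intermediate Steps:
F(m) = -m
k = -43/4370 (k = (-1*7)/((55 - 58) - 16) - 87/230 = -7/(-3 - 16) - 87*1/230 = -7/(-19) - 87/230 = -7*(-1/19) - 87/230 = 7/19 - 87/230 = -43/4370 ≈ -0.0098398)
u = -43/4370 ≈ -0.0098398
u*(-42) = -43/4370*(-42) = 903/2185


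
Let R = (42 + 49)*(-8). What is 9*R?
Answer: -6552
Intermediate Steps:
R = -728 (R = 91*(-8) = -728)
9*R = 9*(-728) = -6552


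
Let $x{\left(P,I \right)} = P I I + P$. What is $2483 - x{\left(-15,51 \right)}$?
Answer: $41513$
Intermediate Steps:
$x{\left(P,I \right)} = P + P I^{2}$ ($x{\left(P,I \right)} = I P I + P = P I^{2} + P = P + P I^{2}$)
$2483 - x{\left(-15,51 \right)} = 2483 - - 15 \left(1 + 51^{2}\right) = 2483 - - 15 \left(1 + 2601\right) = 2483 - \left(-15\right) 2602 = 2483 - -39030 = 2483 + 39030 = 41513$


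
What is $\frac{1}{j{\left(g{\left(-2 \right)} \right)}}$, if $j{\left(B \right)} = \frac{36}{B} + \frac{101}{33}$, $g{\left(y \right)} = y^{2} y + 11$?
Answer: $\frac{33}{497} \approx 0.066398$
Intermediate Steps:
$g{\left(y \right)} = 11 + y^{3}$ ($g{\left(y \right)} = y^{3} + 11 = 11 + y^{3}$)
$j{\left(B \right)} = \frac{101}{33} + \frac{36}{B}$ ($j{\left(B \right)} = \frac{36}{B} + 101 \cdot \frac{1}{33} = \frac{36}{B} + \frac{101}{33} = \frac{101}{33} + \frac{36}{B}$)
$\frac{1}{j{\left(g{\left(-2 \right)} \right)}} = \frac{1}{\frac{101}{33} + \frac{36}{11 + \left(-2\right)^{3}}} = \frac{1}{\frac{101}{33} + \frac{36}{11 - 8}} = \frac{1}{\frac{101}{33} + \frac{36}{3}} = \frac{1}{\frac{101}{33} + 36 \cdot \frac{1}{3}} = \frac{1}{\frac{101}{33} + 12} = \frac{1}{\frac{497}{33}} = \frac{33}{497}$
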